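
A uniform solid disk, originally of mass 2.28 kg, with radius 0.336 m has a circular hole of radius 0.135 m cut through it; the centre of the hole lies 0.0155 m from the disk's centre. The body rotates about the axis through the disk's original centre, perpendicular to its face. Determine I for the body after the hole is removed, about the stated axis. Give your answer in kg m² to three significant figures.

0.125

Unpierced body about its centre: I₀ = (1/2)MR² = (1/2)(2.28)(0.336)² = 0.1287 kg m².
The removed disk has mass m = M·(r/R)² = (2.28)(0.135/0.336)² = 0.36806 kg (same uniform areal density).
Its moment of inertia about the rotation axis (parallel-axis theorem): I_hole = (1/2)mr² + md² = (1/2)(0.36806)(0.135)² + (0.36806)(0.0155)² = 0.0034424 kg m².
Treating the hole as negative mass, I = I₀ − I_hole = 0.1287 − 0.0034424 = 0.12526 kg m².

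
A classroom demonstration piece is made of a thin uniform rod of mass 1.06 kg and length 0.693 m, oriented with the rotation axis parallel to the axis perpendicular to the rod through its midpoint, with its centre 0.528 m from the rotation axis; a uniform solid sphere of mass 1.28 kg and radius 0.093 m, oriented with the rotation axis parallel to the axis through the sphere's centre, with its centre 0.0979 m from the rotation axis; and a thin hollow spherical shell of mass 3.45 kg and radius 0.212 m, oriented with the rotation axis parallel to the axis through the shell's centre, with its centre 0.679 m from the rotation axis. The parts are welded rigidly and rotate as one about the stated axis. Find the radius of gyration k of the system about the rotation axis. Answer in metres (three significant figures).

Thin rod: I_cm = (1/12)ML² = (1/12)(1.06)(0.693)² = 0.042422 kg m^2; centre at d = 0.528 m, so the parallel axis theorem gives I = 0.042422 + (1.06)(0.528)² = 0.33793 kg m^2.
Solid sphere: I_cm = (2/5)MR² = (2/5)(1.28)(0.093)² = 0.0044283 kg m^2; centre at d = 0.0979 m, so the parallel axis theorem gives I = 0.0044283 + (1.28)(0.0979)² = 0.016696 kg m^2.
Spherical shell: I_cm = (2/3)MR² = (2/3)(3.45)(0.212)² = 0.10337 kg m^2; centre at d = 0.679 m, so the parallel axis theorem gives I = 0.10337 + (3.45)(0.679)² = 1.694 kg m^2.
Total I = 2.0486 kg m^2; total mass M = 5.79 kg.
k = √(I/M) = √(2.0486/5.79) = 0.59482 m.

0.595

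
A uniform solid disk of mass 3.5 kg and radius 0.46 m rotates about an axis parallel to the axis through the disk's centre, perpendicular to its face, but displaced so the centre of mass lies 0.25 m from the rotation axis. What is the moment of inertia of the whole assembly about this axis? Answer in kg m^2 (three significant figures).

0.589

I_cm = (1/2)MR² = (1/2)(3.5)(0.46)² = 0.3703 kg m^2; centre at d = 0.25 m, so the parallel axis theorem gives I = 0.3703 + (3.5)(0.25)² = 0.58905 kg m^2.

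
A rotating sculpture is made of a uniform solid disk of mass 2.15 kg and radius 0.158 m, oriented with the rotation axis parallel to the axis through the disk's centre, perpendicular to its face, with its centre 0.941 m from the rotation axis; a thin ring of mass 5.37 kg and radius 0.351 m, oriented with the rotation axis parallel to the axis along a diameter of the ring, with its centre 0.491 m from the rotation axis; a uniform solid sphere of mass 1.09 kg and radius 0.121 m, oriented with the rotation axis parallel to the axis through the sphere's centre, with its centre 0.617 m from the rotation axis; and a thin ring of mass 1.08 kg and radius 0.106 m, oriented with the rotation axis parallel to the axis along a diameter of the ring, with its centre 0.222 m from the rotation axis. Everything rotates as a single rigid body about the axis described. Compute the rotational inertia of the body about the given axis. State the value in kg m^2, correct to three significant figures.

Solid disk: I_cm = (1/2)MR² = (1/2)(2.15)(0.158)² = 0.026836 kg m^2; centre at d = 0.941 m, so I = I_cm + Md² gives I = 0.026836 + (2.15)(0.941)² = 1.9306 kg m^2.
Thin ring: I_cm = (1/2)MR² = (1/2)(5.37)(0.351)² = 0.33079 kg m^2; centre at d = 0.491 m, so I = I_cm + Md² gives I = 0.33079 + (5.37)(0.491)² = 1.6254 kg m^2.
Solid sphere: I_cm = (2/5)MR² = (2/5)(1.09)(0.121)² = 0.0063835 kg m^2; centre at d = 0.617 m, so I = I_cm + Md² gives I = 0.0063835 + (1.09)(0.617)² = 0.42133 kg m^2.
Thin ring: I_cm = (1/2)MR² = (1/2)(1.08)(0.106)² = 0.0060674 kg m^2; centre at d = 0.222 m, so I = I_cm + Md² gives I = 0.0060674 + (1.08)(0.222)² = 0.059294 kg m^2.
Total I = 1.9306 + 1.6254 + 0.42133 + 0.059294 = 4.0366 kg m^2.

4.04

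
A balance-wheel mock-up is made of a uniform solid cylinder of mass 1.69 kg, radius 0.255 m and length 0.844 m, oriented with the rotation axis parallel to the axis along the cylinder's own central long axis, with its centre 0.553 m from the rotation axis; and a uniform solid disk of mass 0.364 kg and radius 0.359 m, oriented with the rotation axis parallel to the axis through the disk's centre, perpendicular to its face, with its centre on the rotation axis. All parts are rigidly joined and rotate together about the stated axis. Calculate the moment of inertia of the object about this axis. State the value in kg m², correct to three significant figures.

0.595

Solid cylinder: I_cm = (1/2)MR² = (1/2)(1.69)(0.255)² = 0.054946 kg m²; centre at d = 0.553 m, so I = I_cm + Md² gives I = 0.054946 + (1.69)(0.553)² = 0.57176 kg m².
Solid disk: I_cm = (1/2)MR² = (1/2)(0.364)(0.359)² = 0.023456 kg m²; axis through the centre, so I = 0.023456 kg m².
Total I = 0.57176 + 0.023456 = 0.59522 kg m².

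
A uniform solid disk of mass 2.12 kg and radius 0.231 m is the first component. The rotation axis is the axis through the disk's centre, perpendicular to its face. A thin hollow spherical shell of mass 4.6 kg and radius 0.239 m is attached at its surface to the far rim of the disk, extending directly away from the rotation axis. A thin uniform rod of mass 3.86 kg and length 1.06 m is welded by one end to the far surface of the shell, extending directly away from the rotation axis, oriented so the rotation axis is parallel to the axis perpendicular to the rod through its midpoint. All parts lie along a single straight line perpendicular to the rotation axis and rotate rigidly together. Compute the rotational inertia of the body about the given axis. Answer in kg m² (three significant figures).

Solid disk: I_cm = (1/2)MR² = (1/2)(2.12)(0.231)² = 0.056563 kg m²; axis through the centre, so I = 0.056563 kg m².
Spherical shell: I_cm = (2/3)MR² = (2/3)(4.6)(0.239)² = 0.17517 kg m²; centre at d = 0.231 + 0.239 = 0.47 m, so the parallel axis theorem gives I = 0.17517 + (4.6)(0.47)² = 1.1913 kg m².
Thin rod: I_cm = (1/12)ML² = (1/12)(3.86)(1.06)² = 0.36142 kg m²; centre at d = 0.231 + 0.239 + 0.239 + 0.53 = 1.239 m, so the parallel axis theorem gives I = 0.36142 + (3.86)(1.239)² = 6.287 kg m².
Total I = 0.056563 + 1.1913 + 6.287 = 7.5349 kg m².

7.53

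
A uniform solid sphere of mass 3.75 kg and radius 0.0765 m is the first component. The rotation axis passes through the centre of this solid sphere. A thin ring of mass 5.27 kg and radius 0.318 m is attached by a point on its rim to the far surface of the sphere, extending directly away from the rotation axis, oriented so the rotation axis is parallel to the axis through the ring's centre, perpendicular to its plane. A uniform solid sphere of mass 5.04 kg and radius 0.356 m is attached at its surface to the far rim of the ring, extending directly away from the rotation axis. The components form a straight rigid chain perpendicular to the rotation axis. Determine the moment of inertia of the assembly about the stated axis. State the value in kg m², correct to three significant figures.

7.37

Solid sphere: I_cm = (2/5)MR² = (2/5)(3.75)(0.0765)² = 0.0087784 kg m²; axis through the centre, so I = 0.0087784 kg m².
Thin ring: I_cm = MR² = (5.27)(0.318)² = 0.53292 kg m²; centre at d = 0.0765 + 0.318 = 0.3945 m, so I = I_cm + Md² gives I = 0.53292 + (5.27)(0.3945)² = 1.3531 kg m².
Solid sphere: I_cm = (2/5)MR² = (2/5)(5.04)(0.356)² = 0.2555 kg m²; centre at d = 0.0765 + 0.318 + 0.318 + 0.356 = 1.0685 m, so I = I_cm + Md² gives I = 0.2555 + (5.04)(1.0685)² = 6.0096 kg m².
Total I = 0.0087784 + 1.3531 + 6.0096 = 7.3715 kg m².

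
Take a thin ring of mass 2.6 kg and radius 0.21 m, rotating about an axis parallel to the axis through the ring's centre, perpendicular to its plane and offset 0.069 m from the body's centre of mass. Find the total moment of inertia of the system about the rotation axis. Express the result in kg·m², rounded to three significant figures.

I_cm = MR² = (2.6)(0.21)² = 0.11466 kg·m²; centre at d = 0.069 m, so I = I_cm + Md² gives I = 0.11466 + (2.6)(0.069)² = 0.12704 kg·m².

0.127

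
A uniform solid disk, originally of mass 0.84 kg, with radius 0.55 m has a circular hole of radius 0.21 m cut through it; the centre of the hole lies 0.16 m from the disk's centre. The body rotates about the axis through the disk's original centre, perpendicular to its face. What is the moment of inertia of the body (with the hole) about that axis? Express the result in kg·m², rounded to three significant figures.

Unpierced body about its centre: I₀ = (1/2)MR² = (1/2)(0.84)(0.55)² = 0.12705 kg·m².
The removed disk has mass m = M·(r/R)² = (0.84)(0.21/0.55)² = 0.12246 kg (same uniform areal density).
Its moment of inertia about the rotation axis (parallel-axis theorem): I_hole = (1/2)mr² + md² = (1/2)(0.12246)(0.21)² + (0.12246)(0.16)² = 0.0058352 kg·m².
Treating the hole as negative mass, I = I₀ − I_hole = 0.12705 − 0.0058352 = 0.12121 kg·m².

0.121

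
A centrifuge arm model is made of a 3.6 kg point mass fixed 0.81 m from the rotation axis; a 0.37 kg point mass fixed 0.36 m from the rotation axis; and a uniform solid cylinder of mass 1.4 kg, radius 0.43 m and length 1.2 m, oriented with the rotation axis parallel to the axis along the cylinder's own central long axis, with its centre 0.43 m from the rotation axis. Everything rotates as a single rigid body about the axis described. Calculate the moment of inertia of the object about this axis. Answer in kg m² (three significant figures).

2.80

Point mass: I_cm = 0; centre at d = 0.81 m, so the parallel axis theorem gives I = 0 + (3.6)(0.81)² = 2.362 kg m².
Point mass: I_cm = 0; centre at d = 0.36 m, so the parallel axis theorem gives I = 0 + (0.37)(0.36)² = 0.047952 kg m².
Solid cylinder: I_cm = (1/2)MR² = (1/2)(1.4)(0.43)² = 0.12943 kg m²; centre at d = 0.43 m, so the parallel axis theorem gives I = 0.12943 + (1.4)(0.43)² = 0.38829 kg m².
Total I = 2.362 + 0.047952 + 0.38829 = 2.7982 kg m².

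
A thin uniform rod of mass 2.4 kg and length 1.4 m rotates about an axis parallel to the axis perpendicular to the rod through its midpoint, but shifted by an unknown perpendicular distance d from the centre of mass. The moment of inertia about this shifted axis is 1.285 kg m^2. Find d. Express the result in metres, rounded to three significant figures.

0.610

About the centre-of-mass axis, I_cm = (1/12)ML² = (1/12)(2.4)(1.4)² = 0.392 kg m^2.
Parallel axis theorem: I = I_cm + Md², so Md² = 1.285 − 0.392 = 0.893 kg m^2.
d = √(0.893 / 2.4) = 0.60999 m.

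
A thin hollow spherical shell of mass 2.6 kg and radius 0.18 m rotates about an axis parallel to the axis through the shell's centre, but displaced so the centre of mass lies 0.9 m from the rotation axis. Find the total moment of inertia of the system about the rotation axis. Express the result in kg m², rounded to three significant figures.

I_cm = (2/3)MR² = (2/3)(2.6)(0.18)² = 0.05616 kg m²; centre at d = 0.9 m, so I = I_cm + Md² gives I = 0.05616 + (2.6)(0.9)² = 2.1622 kg m².

2.16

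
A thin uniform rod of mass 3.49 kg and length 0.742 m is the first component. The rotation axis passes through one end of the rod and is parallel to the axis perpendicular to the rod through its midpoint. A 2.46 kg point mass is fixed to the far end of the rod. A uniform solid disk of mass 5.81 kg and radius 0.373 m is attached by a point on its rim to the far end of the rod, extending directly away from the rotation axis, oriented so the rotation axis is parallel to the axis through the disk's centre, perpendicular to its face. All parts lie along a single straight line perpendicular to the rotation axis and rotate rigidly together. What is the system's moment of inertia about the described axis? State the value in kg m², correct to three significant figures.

Thin rod: I_cm = (1/12)ML² = (1/12)(3.49)(0.742)² = 0.16012 kg m²; centre at d = 0.371 m, so the parallel axis theorem gives I = 0.16012 + (3.49)(0.371)² = 0.64049 kg m².
Point mass: I_cm = 0; centre at d = 0.371 + 0.371 = 0.742 m, so the parallel axis theorem gives I = 0 + (2.46)(0.742)² = 1.3544 kg m².
Solid disk: I_cm = (1/2)MR² = (1/2)(5.81)(0.373)² = 0.40417 kg m²; centre at d = 0.371 + 0.371 + 0.373 = 1.115 m, so the parallel axis theorem gives I = 0.40417 + (5.81)(1.115)² = 7.6273 kg m².
Total I = 0.64049 + 1.3544 + 7.6273 = 9.6222 kg m².

9.62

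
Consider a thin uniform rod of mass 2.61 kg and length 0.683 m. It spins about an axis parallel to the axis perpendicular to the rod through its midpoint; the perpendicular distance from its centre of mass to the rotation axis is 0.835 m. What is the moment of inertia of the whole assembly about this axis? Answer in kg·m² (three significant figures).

1.92

I_cm = (1/12)ML² = (1/12)(2.61)(0.683)² = 0.10146 kg·m²; centre at d = 0.835 m, so I = I_cm + Md² gives I = 0.10146 + (2.61)(0.835)² = 1.9212 kg·m².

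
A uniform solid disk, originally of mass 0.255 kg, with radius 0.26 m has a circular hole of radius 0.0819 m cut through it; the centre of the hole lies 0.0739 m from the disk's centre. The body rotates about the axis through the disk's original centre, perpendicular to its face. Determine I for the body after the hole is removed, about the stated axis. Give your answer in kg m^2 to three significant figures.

0.00840

Unpierced body about its centre: I₀ = (1/2)MR² = (1/2)(0.255)(0.26)² = 0.008619 kg m^2.
The removed disk has mass m = M·(r/R)² = (0.255)(0.0819/0.26)² = 0.025302 kg (same uniform areal density).
Its moment of inertia about the rotation axis (parallel-axis theorem): I_hole = (1/2)mr² + md² = (1/2)(0.025302)(0.0819)² + (0.025302)(0.0739)² = 0.00022304 kg m^2.
Treating the hole as negative mass, I = I₀ − I_hole = 0.008619 − 0.00022304 = 0.008396 kg m^2.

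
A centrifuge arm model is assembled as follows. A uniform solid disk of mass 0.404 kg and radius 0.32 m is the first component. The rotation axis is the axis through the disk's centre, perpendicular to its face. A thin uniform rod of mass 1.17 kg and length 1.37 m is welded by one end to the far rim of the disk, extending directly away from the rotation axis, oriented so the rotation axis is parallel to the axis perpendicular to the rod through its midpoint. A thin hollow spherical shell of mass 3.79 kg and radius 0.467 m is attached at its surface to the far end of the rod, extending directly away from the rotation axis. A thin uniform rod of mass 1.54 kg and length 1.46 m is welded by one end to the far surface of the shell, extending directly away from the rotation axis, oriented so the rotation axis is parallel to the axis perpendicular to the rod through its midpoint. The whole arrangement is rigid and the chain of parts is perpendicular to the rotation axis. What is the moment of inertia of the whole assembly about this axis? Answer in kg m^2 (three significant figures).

37.2

Solid disk: I_cm = (1/2)MR² = (1/2)(0.404)(0.32)² = 0.020685 kg m^2; axis through the centre, so I = 0.020685 kg m^2.
Thin rod: I_cm = (1/12)ML² = (1/12)(1.17)(1.37)² = 0.183 kg m^2; centre at d = 0.32 + 0.685 = 1.005 m, so the parallel axis theorem gives I = 0.183 + (1.17)(1.005)² = 1.3647 kg m^2.
Spherical shell: I_cm = (2/3)MR² = (2/3)(3.79)(0.467)² = 0.55104 kg m^2; centre at d = 0.32 + 0.685 + 0.685 + 0.467 = 2.157 m, so the parallel axis theorem gives I = 0.55104 + (3.79)(2.157)² = 18.185 kg m^2.
Thin rod: I_cm = (1/12)ML² = (1/12)(1.54)(1.46)² = 0.27356 kg m^2; centre at d = 0.32 + 0.685 + 0.685 + 0.467 + 0.467 + 0.73 = 3.354 m, so the parallel axis theorem gives I = 0.27356 + (1.54)(3.354)² = 17.598 kg m^2.
Total I = 0.020685 + 1.3647 + 18.185 + 17.598 = 37.167 kg m^2.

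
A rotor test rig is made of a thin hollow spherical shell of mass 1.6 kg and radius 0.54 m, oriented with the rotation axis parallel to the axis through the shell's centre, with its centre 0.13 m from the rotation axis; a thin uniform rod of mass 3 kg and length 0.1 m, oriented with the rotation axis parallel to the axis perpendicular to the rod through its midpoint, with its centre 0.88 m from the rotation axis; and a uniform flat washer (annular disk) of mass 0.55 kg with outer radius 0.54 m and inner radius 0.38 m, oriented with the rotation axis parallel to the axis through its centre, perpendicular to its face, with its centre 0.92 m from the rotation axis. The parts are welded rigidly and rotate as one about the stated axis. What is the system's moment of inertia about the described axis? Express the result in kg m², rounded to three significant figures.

3.25

Spherical shell: I_cm = (2/3)MR² = (2/3)(1.6)(0.54)² = 0.31104 kg m²; centre at d = 0.13 m, so the parallel axis theorem gives I = 0.31104 + (1.6)(0.13)² = 0.33808 kg m².
Thin rod: I_cm = (1/12)ML² = (1/12)(3)(0.1)² = 0.0025 kg m²; centre at d = 0.88 m, so the parallel axis theorem gives I = 0.0025 + (3)(0.88)² = 2.3257 kg m².
Annular disk: I_cm = (1/2)M(R²+r²) = (1/2)(0.55)[(0.54)² + (0.38)²] = 0.1199 kg m²; centre at d = 0.92 m, so the parallel axis theorem gives I = 0.1199 + (0.55)(0.92)² = 0.58542 kg m².
Total I = 0.33808 + 2.3257 + 0.58542 = 3.2492 kg m².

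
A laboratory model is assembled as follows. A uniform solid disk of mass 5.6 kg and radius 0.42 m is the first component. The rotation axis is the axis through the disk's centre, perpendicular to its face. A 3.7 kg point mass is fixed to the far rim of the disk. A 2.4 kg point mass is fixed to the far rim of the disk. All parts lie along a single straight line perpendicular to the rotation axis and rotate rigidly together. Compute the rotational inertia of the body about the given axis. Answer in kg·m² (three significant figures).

1.57

Solid disk: I_cm = (1/2)MR² = (1/2)(5.6)(0.42)² = 0.49392 kg·m²; axis through the centre, so I = 0.49392 kg·m².
Point mass: I_cm = 0; centre at d = 0.42 m, so the parallel axis theorem gives I = 0 + (3.7)(0.42)² = 0.65268 kg·m².
Point mass: I_cm = 0; centre at d = 0.42 m, so the parallel axis theorem gives I = 0 + (2.4)(0.42)² = 0.42336 kg·m².
Total I = 0.49392 + 0.65268 + 0.42336 = 1.57 kg·m².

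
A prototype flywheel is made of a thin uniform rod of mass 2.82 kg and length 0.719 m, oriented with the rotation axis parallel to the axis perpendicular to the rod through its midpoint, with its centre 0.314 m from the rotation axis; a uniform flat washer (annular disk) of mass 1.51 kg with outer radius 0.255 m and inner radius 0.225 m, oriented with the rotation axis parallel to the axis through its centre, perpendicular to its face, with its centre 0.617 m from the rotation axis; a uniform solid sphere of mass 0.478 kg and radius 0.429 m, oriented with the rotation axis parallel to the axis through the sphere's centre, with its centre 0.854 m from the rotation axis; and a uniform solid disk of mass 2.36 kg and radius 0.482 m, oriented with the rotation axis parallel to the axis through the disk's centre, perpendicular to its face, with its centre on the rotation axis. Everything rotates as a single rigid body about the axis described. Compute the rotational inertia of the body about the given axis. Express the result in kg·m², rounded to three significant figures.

Thin rod: I_cm = (1/12)ML² = (1/12)(2.82)(0.719)² = 0.12149 kg·m²; centre at d = 0.314 m, so I = I_cm + Md² gives I = 0.12149 + (2.82)(0.314)² = 0.39953 kg·m².
Annular disk: I_cm = (1/2)M(R²+r²) = (1/2)(1.51)[(0.255)² + (0.225)²] = 0.087316 kg·m²; centre at d = 0.617 m, so I = I_cm + Md² gives I = 0.087316 + (1.51)(0.617)² = 0.66216 kg·m².
Solid sphere: I_cm = (2/5)MR² = (2/5)(0.478)(0.429)² = 0.035189 kg·m²; centre at d = 0.854 m, so I = I_cm + Md² gives I = 0.035189 + (0.478)(0.854)² = 0.3838 kg·m².
Solid disk: I_cm = (1/2)MR² = (1/2)(2.36)(0.482)² = 0.27414 kg·m²; axis through the centre, so I = 0.27414 kg·m².
Total I = 0.39953 + 0.66216 + 0.3838 + 0.27414 = 1.7196 kg·m².

1.72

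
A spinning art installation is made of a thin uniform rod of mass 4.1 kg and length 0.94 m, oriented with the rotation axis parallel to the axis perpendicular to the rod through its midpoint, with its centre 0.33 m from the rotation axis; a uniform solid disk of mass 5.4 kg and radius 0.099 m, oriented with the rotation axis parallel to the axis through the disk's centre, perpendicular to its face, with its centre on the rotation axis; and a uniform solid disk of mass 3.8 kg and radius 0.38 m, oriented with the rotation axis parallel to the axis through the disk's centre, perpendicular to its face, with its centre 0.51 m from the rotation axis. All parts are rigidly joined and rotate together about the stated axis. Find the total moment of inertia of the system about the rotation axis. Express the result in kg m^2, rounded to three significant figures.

2.04

Thin rod: I_cm = (1/12)ML² = (1/12)(4.1)(0.94)² = 0.3019 kg m^2; centre at d = 0.33 m, so the parallel axis theorem gives I = 0.3019 + (4.1)(0.33)² = 0.74839 kg m^2.
Solid disk: I_cm = (1/2)MR² = (1/2)(5.4)(0.099)² = 0.026463 kg m^2; axis through the centre, so I = 0.026463 kg m^2.
Solid disk: I_cm = (1/2)MR² = (1/2)(3.8)(0.38)² = 0.27436 kg m^2; centre at d = 0.51 m, so the parallel axis theorem gives I = 0.27436 + (3.8)(0.51)² = 1.2627 kg m^2.
Total I = 0.74839 + 0.026463 + 1.2627 = 2.0376 kg m^2.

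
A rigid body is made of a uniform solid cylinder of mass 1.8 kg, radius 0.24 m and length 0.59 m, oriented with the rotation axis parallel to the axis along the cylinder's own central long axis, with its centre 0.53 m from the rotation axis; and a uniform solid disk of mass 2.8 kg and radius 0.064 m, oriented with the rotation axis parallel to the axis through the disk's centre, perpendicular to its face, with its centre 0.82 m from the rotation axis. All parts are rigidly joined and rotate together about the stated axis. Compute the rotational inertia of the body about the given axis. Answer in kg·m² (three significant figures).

Solid cylinder: I_cm = (1/2)MR² = (1/2)(1.8)(0.24)² = 0.05184 kg·m²; centre at d = 0.53 m, so I = I_cm + Md² gives I = 0.05184 + (1.8)(0.53)² = 0.55746 kg·m².
Solid disk: I_cm = (1/2)MR² = (1/2)(2.8)(0.064)² = 0.0057344 kg·m²; centre at d = 0.82 m, so I = I_cm + Md² gives I = 0.0057344 + (2.8)(0.82)² = 1.8885 kg·m².
Total I = 0.55746 + 1.8885 = 2.4459 kg·m².

2.45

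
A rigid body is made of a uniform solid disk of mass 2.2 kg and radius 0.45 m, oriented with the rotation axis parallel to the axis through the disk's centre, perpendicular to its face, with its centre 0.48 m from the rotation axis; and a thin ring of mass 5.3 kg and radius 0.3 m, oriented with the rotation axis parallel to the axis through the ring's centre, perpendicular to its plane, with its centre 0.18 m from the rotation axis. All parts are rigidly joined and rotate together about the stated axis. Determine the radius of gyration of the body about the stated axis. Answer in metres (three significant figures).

Solid disk: I_cm = (1/2)MR² = (1/2)(2.2)(0.45)² = 0.22275 kg m²; centre at d = 0.48 m, so I = I_cm + Md² gives I = 0.22275 + (2.2)(0.48)² = 0.72963 kg m².
Thin ring: I_cm = MR² = (5.3)(0.3)² = 0.477 kg m²; centre at d = 0.18 m, so I = I_cm + Md² gives I = 0.477 + (5.3)(0.18)² = 0.64872 kg m².
Total I = 1.3783 kg m²; total mass M = 7.5 kg.
k = √(I/M) = √(1.3783/7.5) = 0.4287 m.

0.429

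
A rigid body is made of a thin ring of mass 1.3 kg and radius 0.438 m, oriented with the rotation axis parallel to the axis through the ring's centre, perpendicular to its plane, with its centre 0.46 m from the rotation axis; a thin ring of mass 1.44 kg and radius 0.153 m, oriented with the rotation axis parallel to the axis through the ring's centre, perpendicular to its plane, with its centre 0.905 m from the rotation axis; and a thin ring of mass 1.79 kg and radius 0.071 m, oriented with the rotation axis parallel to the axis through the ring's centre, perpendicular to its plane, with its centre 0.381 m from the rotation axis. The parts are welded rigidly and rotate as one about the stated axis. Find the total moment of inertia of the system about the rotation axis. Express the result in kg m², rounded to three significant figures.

Thin ring: I_cm = MR² = (1.3)(0.438)² = 0.2494 kg m²; centre at d = 0.46 m, so I = I_cm + Md² gives I = 0.2494 + (1.3)(0.46)² = 0.52448 kg m².
Thin ring: I_cm = MR² = (1.44)(0.153)² = 0.033709 kg m²; centre at d = 0.905 m, so I = I_cm + Md² gives I = 0.033709 + (1.44)(0.905)² = 1.2131 kg m².
Thin ring: I_cm = MR² = (1.79)(0.071)² = 0.0090234 kg m²; centre at d = 0.381 m, so I = I_cm + Md² gives I = 0.0090234 + (1.79)(0.381)² = 0.26886 kg m².
Total I = 0.52448 + 1.2131 + 0.26886 = 2.0064 kg m².

2.01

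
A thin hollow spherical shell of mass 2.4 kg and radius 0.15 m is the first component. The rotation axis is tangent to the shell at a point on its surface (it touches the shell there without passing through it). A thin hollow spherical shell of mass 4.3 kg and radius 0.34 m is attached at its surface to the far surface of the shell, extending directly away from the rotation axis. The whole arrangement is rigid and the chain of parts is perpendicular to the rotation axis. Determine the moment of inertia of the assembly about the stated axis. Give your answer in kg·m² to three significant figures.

Spherical shell: I_cm = (2/3)MR² = (2/3)(2.4)(0.15)² = 0.036 kg·m²; centre at d = 0.15 m, so the parallel axis theorem gives I = 0.036 + (2.4)(0.15)² = 0.09 kg·m².
Spherical shell: I_cm = (2/3)MR² = (2/3)(4.3)(0.34)² = 0.33139 kg·m²; centre at d = 0.15 + 0.15 + 0.34 = 0.64 m, so the parallel axis theorem gives I = 0.33139 + (4.3)(0.64)² = 2.0927 kg·m².
Total I = 0.09 + 2.0927 = 2.1827 kg·m².

2.18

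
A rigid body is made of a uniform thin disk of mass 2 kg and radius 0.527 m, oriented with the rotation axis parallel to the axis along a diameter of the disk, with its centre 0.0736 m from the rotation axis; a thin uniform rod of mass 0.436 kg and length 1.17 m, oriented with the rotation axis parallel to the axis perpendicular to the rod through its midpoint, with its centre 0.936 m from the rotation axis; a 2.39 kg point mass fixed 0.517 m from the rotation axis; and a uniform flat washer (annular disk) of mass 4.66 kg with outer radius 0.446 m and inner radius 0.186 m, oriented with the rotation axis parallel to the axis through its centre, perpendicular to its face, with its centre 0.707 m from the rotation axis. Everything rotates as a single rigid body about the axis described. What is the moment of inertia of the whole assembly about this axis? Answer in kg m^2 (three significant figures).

4.09

Thin disk: I_cm = (1/4)MR² = (1/4)(2)(0.527)² = 0.13886 kg m^2; centre at d = 0.0736 m, so the parallel axis theorem gives I = 0.13886 + (2)(0.0736)² = 0.1497 kg m^2.
Thin rod: I_cm = (1/12)ML² = (1/12)(0.436)(1.17)² = 0.049737 kg m^2; centre at d = 0.936 m, so the parallel axis theorem gives I = 0.049737 + (0.436)(0.936)² = 0.43171 kg m^2.
Point mass: I_cm = 0; centre at d = 0.517 m, so the parallel axis theorem gives I = 0 + (2.39)(0.517)² = 0.63882 kg m^2.
Annular disk: I_cm = (1/2)M(R²+r²) = (1/2)(4.66)[(0.446)² + (0.186)²] = 0.54408 kg m^2; centre at d = 0.707 m, so the parallel axis theorem gives I = 0.54408 + (4.66)(0.707)² = 2.8734 kg m^2.
Total I = 0.1497 + 0.43171 + 0.63882 + 2.8734 = 4.0936 kg m^2.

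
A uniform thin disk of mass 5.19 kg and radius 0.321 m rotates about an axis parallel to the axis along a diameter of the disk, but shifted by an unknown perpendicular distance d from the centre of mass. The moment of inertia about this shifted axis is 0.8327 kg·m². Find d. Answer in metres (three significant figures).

0.367

About the centre-of-mass axis, I_cm = (1/4)MR² = (1/4)(5.19)(0.321)² = 0.1337 kg·m².
Parallel axis theorem: I = I_cm + Md², so Md² = 0.8327 − 0.1337 = 0.699 kg·m².
d = √(0.699 / 5.19) = 0.36699 m.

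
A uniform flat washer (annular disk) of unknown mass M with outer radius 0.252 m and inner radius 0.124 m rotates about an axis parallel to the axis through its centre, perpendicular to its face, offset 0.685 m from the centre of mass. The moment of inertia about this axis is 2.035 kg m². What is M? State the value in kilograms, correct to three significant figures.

4.00

I = I_cm + Md² = (1/2)M(R²+r²) + Md² = M·[0.5·[(0.252)² + (0.124)²] + (0.685)²] = M·0.50867.
So M = 2.035 / 0.50867 = 4.0007 kg.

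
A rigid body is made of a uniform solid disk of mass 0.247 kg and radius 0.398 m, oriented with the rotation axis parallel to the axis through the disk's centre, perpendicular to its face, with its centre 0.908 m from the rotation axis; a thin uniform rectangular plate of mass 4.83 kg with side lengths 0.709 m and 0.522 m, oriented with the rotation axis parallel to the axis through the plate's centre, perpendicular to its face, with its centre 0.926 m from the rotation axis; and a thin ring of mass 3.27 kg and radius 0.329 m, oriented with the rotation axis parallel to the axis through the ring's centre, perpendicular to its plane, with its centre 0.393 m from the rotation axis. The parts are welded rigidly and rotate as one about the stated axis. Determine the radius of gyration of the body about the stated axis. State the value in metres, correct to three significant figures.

0.814

Solid disk: I_cm = (1/2)MR² = (1/2)(0.247)(0.398)² = 0.019563 kg m²; centre at d = 0.908 m, so I = I_cm + Md² gives I = 0.019563 + (0.247)(0.908)² = 0.22321 kg m².
Rectangular plate: I_cm = (1/12)M(a²+b²) = (1/12)(4.83)[(0.709)² + (0.522)²] = 0.312 kg m²; centre at d = 0.926 m, so I = I_cm + Md² gives I = 0.312 + (4.83)(0.926)² = 4.4536 kg m².
Thin ring: I_cm = MR² = (3.27)(0.329)² = 0.35395 kg m²; centre at d = 0.393 m, so I = I_cm + Md² gives I = 0.35395 + (3.27)(0.393)² = 0.859 kg m².
Total I = 5.5358 kg m²; total mass M = 8.347 kg.
k = √(I/M) = √(5.5358/8.347) = 0.81438 m.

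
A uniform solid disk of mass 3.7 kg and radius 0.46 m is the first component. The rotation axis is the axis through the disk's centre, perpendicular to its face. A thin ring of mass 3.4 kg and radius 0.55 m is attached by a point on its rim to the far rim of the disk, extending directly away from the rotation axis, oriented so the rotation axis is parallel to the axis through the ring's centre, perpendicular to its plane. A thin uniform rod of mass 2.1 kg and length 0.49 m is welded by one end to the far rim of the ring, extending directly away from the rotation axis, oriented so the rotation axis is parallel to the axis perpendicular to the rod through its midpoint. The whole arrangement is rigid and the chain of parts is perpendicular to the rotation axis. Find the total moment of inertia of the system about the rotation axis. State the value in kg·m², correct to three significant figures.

Solid disk: I_cm = (1/2)MR² = (1/2)(3.7)(0.46)² = 0.39146 kg·m²; axis through the centre, so I = 0.39146 kg·m².
Thin ring: I_cm = MR² = (3.4)(0.55)² = 1.0285 kg·m²; centre at d = 0.46 + 0.55 = 1.01 m, so the parallel axis theorem gives I = 1.0285 + (3.4)(1.01)² = 4.4968 kg·m².
Thin rod: I_cm = (1/12)ML² = (1/12)(2.1)(0.49)² = 0.042017 kg·m²; centre at d = 0.46 + 0.55 + 0.55 + 0.245 = 1.805 m, so the parallel axis theorem gives I = 0.042017 + (2.1)(1.805)² = 6.8839 kg·m².
Total I = 0.39146 + 4.4968 + 6.8839 = 11.772 kg·m².

11.8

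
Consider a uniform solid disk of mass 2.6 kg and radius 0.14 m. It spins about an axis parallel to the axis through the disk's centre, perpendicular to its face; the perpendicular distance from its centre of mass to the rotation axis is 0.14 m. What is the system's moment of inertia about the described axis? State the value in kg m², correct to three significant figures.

I_cm = (1/2)MR² = (1/2)(2.6)(0.14)² = 0.02548 kg m²; centre at d = 0.14 m, so the parallel axis theorem gives I = 0.02548 + (2.6)(0.14)² = 0.07644 kg m².

0.0764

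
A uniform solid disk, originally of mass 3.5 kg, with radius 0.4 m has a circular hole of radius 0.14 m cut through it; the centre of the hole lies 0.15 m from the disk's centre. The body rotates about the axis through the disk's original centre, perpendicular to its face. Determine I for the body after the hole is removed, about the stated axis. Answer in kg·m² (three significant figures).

0.266

Unpierced body about its centre: I₀ = (1/2)MR² = (1/2)(3.5)(0.4)² = 0.28 kg·m².
The removed disk has mass m = M·(r/R)² = (3.5)(0.14/0.4)² = 0.42875 kg (same uniform areal density).
Its moment of inertia about the rotation axis (parallel-axis theorem): I_hole = (1/2)mr² + md² = (1/2)(0.42875)(0.14)² + (0.42875)(0.15)² = 0.013849 kg·m².
Treating the hole as negative mass, I = I₀ − I_hole = 0.28 − 0.013849 = 0.26615 kg·m².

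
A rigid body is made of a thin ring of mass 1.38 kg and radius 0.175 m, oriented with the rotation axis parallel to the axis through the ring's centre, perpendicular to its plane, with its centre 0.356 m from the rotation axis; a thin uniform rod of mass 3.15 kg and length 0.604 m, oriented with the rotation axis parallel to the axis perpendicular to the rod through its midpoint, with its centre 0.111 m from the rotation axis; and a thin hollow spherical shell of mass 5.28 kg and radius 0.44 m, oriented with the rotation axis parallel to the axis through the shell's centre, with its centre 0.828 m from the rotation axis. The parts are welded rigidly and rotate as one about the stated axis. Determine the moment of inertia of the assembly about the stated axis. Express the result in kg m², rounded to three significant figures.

4.65

Thin ring: I_cm = MR² = (1.38)(0.175)² = 0.042262 kg m²; centre at d = 0.356 m, so the parallel axis theorem gives I = 0.042262 + (1.38)(0.356)² = 0.21716 kg m².
Thin rod: I_cm = (1/12)ML² = (1/12)(3.15)(0.604)² = 0.095764 kg m²; centre at d = 0.111 m, so the parallel axis theorem gives I = 0.095764 + (3.15)(0.111)² = 0.13458 kg m².
Spherical shell: I_cm = (2/3)MR² = (2/3)(5.28)(0.44)² = 0.68147 kg m²; centre at d = 0.828 m, so the parallel axis theorem gives I = 0.68147 + (5.28)(0.828)² = 4.3014 kg m².
Total I = 0.21716 + 0.13458 + 4.3014 = 4.6531 kg m².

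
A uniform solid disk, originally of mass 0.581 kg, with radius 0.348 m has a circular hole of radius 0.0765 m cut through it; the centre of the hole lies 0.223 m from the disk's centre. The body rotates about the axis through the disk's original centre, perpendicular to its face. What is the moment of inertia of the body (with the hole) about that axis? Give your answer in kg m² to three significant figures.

0.0337

Unpierced body about its centre: I₀ = (1/2)MR² = (1/2)(0.581)(0.348)² = 0.035181 kg m².
The removed disk has mass m = M·(r/R)² = (0.581)(0.0765/0.348)² = 0.028076 kg (same uniform areal density).
Its moment of inertia about the rotation axis (parallel-axis theorem): I_hole = (1/2)mr² + md² = (1/2)(0.028076)(0.0765)² + (0.028076)(0.223)² = 0.0014784 kg m².
Treating the hole as negative mass, I = I₀ − I_hole = 0.035181 − 0.0014784 = 0.033702 kg m².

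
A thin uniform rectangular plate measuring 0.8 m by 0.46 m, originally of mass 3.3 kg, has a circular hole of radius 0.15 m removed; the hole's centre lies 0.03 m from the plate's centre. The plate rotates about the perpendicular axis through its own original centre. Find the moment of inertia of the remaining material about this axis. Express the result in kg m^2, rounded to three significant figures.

Unpierced body about its centre: I₀ = (1/12)M(a²+b²) = (1/12)(3.3)[(0.8)² + (0.46)²] = 0.23419 kg m^2.
The removed disk has mass m = M·πr²/(ab) = (3.3)·π(0.15)²/(0.8·0.46) = 0.63387 kg (same uniform areal density).
Its moment of inertia about the rotation axis (parallel-axis theorem): I_hole = (1/2)mr² + md² = (1/2)(0.63387)(0.15)² + (0.63387)(0.03)² = 0.0077015 kg m^2.
Treating the hole as negative mass, I = I₀ − I_hole = 0.23419 − 0.0077015 = 0.22649 kg m^2.

0.226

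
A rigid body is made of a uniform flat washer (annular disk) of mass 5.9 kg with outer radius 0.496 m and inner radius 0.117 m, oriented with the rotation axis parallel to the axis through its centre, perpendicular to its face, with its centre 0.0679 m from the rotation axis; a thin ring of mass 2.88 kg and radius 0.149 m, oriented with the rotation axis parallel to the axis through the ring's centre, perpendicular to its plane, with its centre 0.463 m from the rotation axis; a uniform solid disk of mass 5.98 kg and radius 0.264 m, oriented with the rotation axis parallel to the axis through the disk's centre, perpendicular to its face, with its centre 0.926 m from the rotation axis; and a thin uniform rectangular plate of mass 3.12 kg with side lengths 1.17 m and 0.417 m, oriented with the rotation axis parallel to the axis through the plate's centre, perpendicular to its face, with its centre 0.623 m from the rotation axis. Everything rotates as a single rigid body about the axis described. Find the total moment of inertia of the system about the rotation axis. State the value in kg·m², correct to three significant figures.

8.42

Annular disk: I_cm = (1/2)M(R²+r²) = (1/2)(5.9)[(0.496)² + (0.117)²] = 0.76613 kg·m²; centre at d = 0.0679 m, so the parallel axis theorem gives I = 0.76613 + (5.9)(0.0679)² = 0.79333 kg·m².
Thin ring: I_cm = MR² = (2.88)(0.149)² = 0.063939 kg·m²; centre at d = 0.463 m, so the parallel axis theorem gives I = 0.063939 + (2.88)(0.463)² = 0.68132 kg·m².
Solid disk: I_cm = (1/2)MR² = (1/2)(5.98)(0.264)² = 0.20839 kg·m²; centre at d = 0.926 m, so the parallel axis theorem gives I = 0.20839 + (5.98)(0.926)² = 5.3361 kg·m².
Rectangular plate: I_cm = (1/12)M(a²+b²) = (1/12)(3.12)[(1.17)² + (0.417)²] = 0.40113 kg·m²; centre at d = 0.623 m, so the parallel axis theorem gives I = 0.40113 + (3.12)(0.623)² = 1.6121 kg·m².
Total I = 0.79333 + 0.68132 + 5.3361 + 1.6121 = 8.4228 kg·m².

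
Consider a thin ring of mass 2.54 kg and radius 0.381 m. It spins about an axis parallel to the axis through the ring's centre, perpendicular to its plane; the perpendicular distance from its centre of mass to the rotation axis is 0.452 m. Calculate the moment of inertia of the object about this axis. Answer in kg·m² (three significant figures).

0.888

I_cm = MR² = (2.54)(0.381)² = 0.36871 kg·m²; centre at d = 0.452 m, so I = I_cm + Md² gives I = 0.36871 + (2.54)(0.452)² = 0.88764 kg·m².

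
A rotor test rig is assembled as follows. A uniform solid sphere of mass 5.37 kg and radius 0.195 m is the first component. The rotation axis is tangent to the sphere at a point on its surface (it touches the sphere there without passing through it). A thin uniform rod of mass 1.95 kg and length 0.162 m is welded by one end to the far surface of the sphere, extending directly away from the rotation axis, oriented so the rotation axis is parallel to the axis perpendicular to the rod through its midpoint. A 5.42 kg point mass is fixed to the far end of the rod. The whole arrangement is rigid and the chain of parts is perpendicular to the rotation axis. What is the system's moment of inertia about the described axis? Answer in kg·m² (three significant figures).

Solid sphere: I_cm = (2/5)MR² = (2/5)(5.37)(0.195)² = 0.081678 kg·m²; centre at d = 0.195 m, so I = I_cm + Md² gives I = 0.081678 + (5.37)(0.195)² = 0.28587 kg·m².
Thin rod: I_cm = (1/12)ML² = (1/12)(1.95)(0.162)² = 0.0042646 kg·m²; centre at d = 0.195 + 0.195 + 0.081 = 0.471 m, so I = I_cm + Md² gives I = 0.0042646 + (1.95)(0.471)² = 0.43685 kg·m².
Point mass: I_cm = 0; centre at d = 0.195 + 0.195 + 0.081 + 0.081 = 0.552 m, so I = I_cm + Md² gives I = 0 + (5.42)(0.552)² = 1.6515 kg·m².
Total I = 0.28587 + 0.43685 + 1.6515 = 2.3742 kg·m².

2.37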